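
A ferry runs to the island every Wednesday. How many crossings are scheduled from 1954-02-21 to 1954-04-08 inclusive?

1954-02-21 is a Sunday.
From 1954-02-21 to 1954-04-08 is 47 days inclusive.
47 = 7 × 6 + 5, so there are 6 full weeks plus 5 extra days.
Each full week contributes one Wednesday: 6 so far.
The 5 extra days are Sun, Mon, Tue, Wed, Thu — 1 of them qualifies.
Total: 6 + 1 = 7.

7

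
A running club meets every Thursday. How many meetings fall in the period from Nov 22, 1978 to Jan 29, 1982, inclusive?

167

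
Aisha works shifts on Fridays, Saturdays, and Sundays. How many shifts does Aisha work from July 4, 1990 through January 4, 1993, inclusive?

393

July 4, 1990 is a Wednesday.
The range spans 916 days (inclusive of both endpoints).
916 = 7 × 130 + 6, so there are 130 full weeks plus 6 extra days.
Each full week contributes 3 days from the set (Fri, Sat, Sun): 130 × 3 = 390.
The 6 extra days are Wednesday, Thursday, Friday, Saturday, Sunday, Monday — 3 of them qualify.
Total: 390 + 3 = 393.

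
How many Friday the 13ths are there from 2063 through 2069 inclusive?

Friday-the-13ths by year:
2063: Apr, Jul
2064: Jun
2065: Feb, Mar, Nov
2066: Aug
2067: May
2068: Jan, Apr, Jul
2069: Sep, Dec

13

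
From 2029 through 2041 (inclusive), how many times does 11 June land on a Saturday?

Day of week of June 11 in each year:
2029: Mon, 2030: Tue, 2031: Wed, 2032: Fri, 2033: Sat ✓, 2034: Sun, 2035: Mon, 2036: Wed, 2037: Thu, 2038: Fri, 2039: Sat ✓, 2040: Mon, 2041: Tue
Saturdays: 2033, 2039.

2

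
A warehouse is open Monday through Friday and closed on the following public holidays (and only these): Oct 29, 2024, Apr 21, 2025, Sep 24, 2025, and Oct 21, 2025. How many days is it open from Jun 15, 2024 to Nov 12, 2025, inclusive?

364

Jun 15, 2024 is a Saturday.
From Jun 15, 2024 to Nov 12, 2025 is 516 days inclusive.
516 = 7 × 73 + 5, so there are 73 full weeks plus 5 extra days.
Each full week contributes 5 weekdays (Mon–Fri): 73 × 5 = 365.
The 5 extra days are Sat, Sun, Mon, Tue, Wed — 3 of them qualify.
Total: 365 + 3 = 368.
Holidays: Oct 29, 2024 (Tue); Apr 21, 2025 (Mon); Sep 24, 2025 (Wed); Oct 21, 2025 (Tue).
All 4 holidays fall on weekdays, so subtract 4.
Business days: 368 − 4 = 364.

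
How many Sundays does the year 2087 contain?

52

Jan 1, 2087 is a Wednesday.
From Jan 1, 2087 to Dec 31, 2087 is 365 days inclusive.
365 = 7 × 52 + 1, so there are 52 full weeks plus 1 extra day.
Each full week contributes one Sunday: 52 so far.
The 1 extra day is Wed — none qualify.
Total: 52 + 0 = 52.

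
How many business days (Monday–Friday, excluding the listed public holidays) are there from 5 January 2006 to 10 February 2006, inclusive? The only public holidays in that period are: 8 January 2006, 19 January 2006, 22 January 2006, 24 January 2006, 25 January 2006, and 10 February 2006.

23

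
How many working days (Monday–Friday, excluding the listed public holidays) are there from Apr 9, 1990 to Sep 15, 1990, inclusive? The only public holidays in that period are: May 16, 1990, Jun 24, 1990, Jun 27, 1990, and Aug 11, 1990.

113

Apr 9, 1990 is a Monday.
The range spans 160 days (inclusive of both endpoints).
160 = 7 × 22 + 6, so there are 22 full weeks plus 6 extra days.
Each full week contributes 5 weekdays (Mon–Fri): 22 × 5 = 110.
The 6 extra days are Mon, Tue, Wed, Thu, Fri, Sat — 5 of them qualify.
Total: 110 + 5 = 115.
Holidays: May 16, 1990 (Wed); Jun 24, 1990 (Sun); Jun 27, 1990 (Wed); Aug 11, 1990 (Sat).
2 of the 4 holidays fall on weekdays; the rest are weekends and were already excluded.
Business days: 115 − 2 = 113.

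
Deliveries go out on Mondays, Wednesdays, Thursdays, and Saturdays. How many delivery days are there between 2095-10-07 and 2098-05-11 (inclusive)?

2095-10-07 is a Friday.
The range spans 948 days (inclusive of both endpoints).
948 = 7 × 135 + 3, so there are 135 full weeks plus 3 extra days.
Each full week contributes 4 days from the set (Mon, Wed, Thu, Sat): 135 × 4 = 540.
The 3 extra days are Fri, Sat, Sun — 1 of them qualifies.
Total: 540 + 1 = 541.

541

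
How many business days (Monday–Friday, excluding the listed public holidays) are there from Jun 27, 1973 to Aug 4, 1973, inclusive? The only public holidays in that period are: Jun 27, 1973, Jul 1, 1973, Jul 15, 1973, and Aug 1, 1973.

26 business days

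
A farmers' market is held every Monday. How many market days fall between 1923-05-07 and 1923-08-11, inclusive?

14

1923-05-07 is a Monday.
That's 97 days from start to end, counting both.
97 = 7 × 13 + 6, so there are 13 full weeks plus 6 extra days.
Each full week contributes one Monday: 13 so far.
The 6 extra days are Mon, Tue, Wed, Thu, Fri, Sat — 1 of them qualifies.
Total: 13 + 1 = 14.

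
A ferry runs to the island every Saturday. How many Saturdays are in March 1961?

4

Mar 1, 1961 is a Wednesday.
From Mar 1, 1961 to Mar 31, 1961 is 31 days inclusive.
31 = 7 × 4 + 3, so there are 4 full weeks plus 3 extra days.
Each full week contributes one Saturday: 4 so far.
The 3 extra days are Wed, Thu, Fri — none qualify.
Total: 4 + 0 = 4.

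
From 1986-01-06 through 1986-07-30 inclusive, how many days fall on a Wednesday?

1986-01-06 is a Monday.
From 1986-01-06 to 1986-07-30 is 206 days inclusive.
206 = 7 × 29 + 3, so there are 29 full weeks plus 3 extra days.
Each full week contributes one Wednesday: 29 so far.
The 3 extra days are Monday, Tuesday, Wednesday — 1 of them qualifies.
Total: 29 + 1 = 30.

30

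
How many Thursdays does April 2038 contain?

5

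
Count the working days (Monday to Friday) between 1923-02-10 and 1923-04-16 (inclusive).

1923-02-10 is a Saturday.
From 1923-02-10 to 1923-04-16 is 66 days inclusive.
66 = 7 × 9 + 3, so there are 9 full weeks plus 3 extra days.
Each full week contributes 5 weekdays (Mon–Fri): 9 × 5 = 45.
The 3 extra days are Saturday, Sunday, Monday — 1 of them qualifies.
Total: 45 + 1 = 46.

46 weekdays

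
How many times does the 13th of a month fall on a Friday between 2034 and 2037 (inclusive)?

Friday-the-13ths by year:
2034: Jan, Oct
2035: Apr, Jul
2036: Jun
2037: Feb, Mar, Nov

8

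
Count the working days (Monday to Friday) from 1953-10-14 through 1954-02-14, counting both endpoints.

88 weekdays

1953-10-14 is a Wednesday.
From 1953-10-14 to 1954-02-14 is 124 days inclusive.
124 = 7 × 17 + 5, so there are 17 full weeks plus 5 extra days.
Each full week contributes 5 weekdays (Mon–Fri): 17 × 5 = 85.
The 5 extra days are Wednesday, Thursday, Friday, Saturday, Sunday — 3 of them qualify.
Total: 85 + 3 = 88.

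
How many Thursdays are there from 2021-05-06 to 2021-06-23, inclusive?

2021-05-06 is a Thursday.
From 2021-05-06 to 2021-06-23 is 49 days inclusive.
49 = 7 × 7, so the span is exactly 7 full weeks.
Each full week contributes one Thursday: 7 so far.
Total: 7.

7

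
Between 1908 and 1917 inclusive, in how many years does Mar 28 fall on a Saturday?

Day of week of March 28 in each year:
1908: Sat ✓, 1909: Sun, 1910: Mon, 1911: Tue, 1912: Thu, 1913: Fri, 1914: Sat ✓, 1915: Sun, 1916: Tue, 1917: Wed
Saturdays: 1908, 1914.

2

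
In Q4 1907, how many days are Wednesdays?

1907-10-01 is a Tuesday.
From 1907-10-01 to 1907-12-31 is 92 days inclusive.
92 = 7 × 13 + 1, so there are 13 full weeks plus 1 extra day.
Each full week contributes one Wednesday: 13 so far.
The 1 extra day is Tuesday — none qualify.
Total: 13 + 0 = 13.

13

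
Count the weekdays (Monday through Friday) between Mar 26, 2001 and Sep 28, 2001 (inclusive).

Mar 26, 2001 is a Monday.
From Mar 26, 2001 to Sep 28, 2001 is 187 days inclusive.
187 = 7 × 26 + 5, so there are 26 full weeks plus 5 extra days.
Each full week contributes 5 weekdays (Mon–Fri): 26 × 5 = 130.
The 5 extra days are Mon, Tue, Wed, Thu, Fri — 5 of them qualify.
Total: 130 + 5 = 135.

135 weekdays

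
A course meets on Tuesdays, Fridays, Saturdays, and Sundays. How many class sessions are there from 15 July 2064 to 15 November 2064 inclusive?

15 July 2064 is a Tuesday.
That's 124 days from start to end, counting both.
124 = 7 × 17 + 5, so there are 17 full weeks plus 5 extra days.
Each full week contributes 4 days from the set (Tue, Fri, Sat, Sun): 17 × 4 = 68.
The 5 extra days are Tuesday, Wednesday, Thursday, Friday, Saturday — 3 of them qualify.
Total: 68 + 3 = 71.

71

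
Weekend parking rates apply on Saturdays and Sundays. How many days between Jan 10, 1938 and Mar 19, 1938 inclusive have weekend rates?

Jan 10, 1938 is a Monday.
From Jan 10, 1938 to Mar 19, 1938 is 69 days inclusive.
69 = 7 × 9 + 6, so there are 9 full weeks plus 6 extra days.
Each full week contributes 2 weekend days (Sat, Sun): 9 × 2 = 18.
The 6 extra days are Mon, Tue, Wed, Thu, Fri, Sat — 1 of them qualifies.
Total: 18 + 1 = 19.

19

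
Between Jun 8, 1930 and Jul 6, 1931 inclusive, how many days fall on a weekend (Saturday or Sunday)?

Jun 8, 1930 is a Sunday.
The range spans 394 days (inclusive of both endpoints).
394 = 7 × 56 + 2, so there are 56 full weeks plus 2 extra days.
Each full week contributes 2 weekend days (Sat, Sun): 56 × 2 = 112.
The 2 extra days are Sunday, Monday — 1 of them qualifies.
Total: 112 + 1 = 113.

113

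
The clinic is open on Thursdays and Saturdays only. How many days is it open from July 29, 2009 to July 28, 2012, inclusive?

314

July 29, 2009 is a Wednesday.
That's 1096 days from start to end, counting both.
1096 = 7 × 156 + 4, so there are 156 full weeks plus 4 extra days.
Each full week contributes 2 days from the set (Thu, Sat): 156 × 2 = 312.
The 4 extra days are Wednesday, Thursday, Friday, Saturday — 2 of them qualify.
Total: 312 + 2 = 314.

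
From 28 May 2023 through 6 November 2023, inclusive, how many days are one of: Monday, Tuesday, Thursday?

28 May 2023 is a Sunday.
The range spans 163 days (inclusive of both endpoints).
163 = 7 × 23 + 2, so there are 23 full weeks plus 2 extra days.
Each full week contributes 3 days from the set (Mon, Tue, Thu): 23 × 3 = 69.
The 2 extra days are Sun, Mon — 1 of them qualifies.
Total: 69 + 1 = 70.

70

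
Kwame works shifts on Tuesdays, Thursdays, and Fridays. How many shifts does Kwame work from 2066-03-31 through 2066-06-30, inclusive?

39

2066-03-31 is a Wednesday.
The range spans 92 days (inclusive of both endpoints).
92 = 7 × 13 + 1, so there are 13 full weeks plus 1 extra day.
Each full week contributes 3 days from the set (Tue, Thu, Fri): 13 × 3 = 39.
The 1 extra day is Wed — none qualify.
Total: 39 + 0 = 39.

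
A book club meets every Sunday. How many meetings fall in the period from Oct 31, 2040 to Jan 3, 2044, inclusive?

Oct 31, 2040 is a Wednesday.
That's 1160 days from start to end, counting both.
1160 = 7 × 165 + 5, so there are 165 full weeks plus 5 extra days.
Each full week contributes one Sunday: 165 so far.
The 5 extra days are Wed, Thu, Fri, Sat, Sun — 1 of them qualifies.
Total: 165 + 1 = 166.

166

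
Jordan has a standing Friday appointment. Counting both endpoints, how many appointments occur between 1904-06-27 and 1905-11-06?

71

1904-06-27 is a Monday.
That's 498 days from start to end, counting both.
498 = 7 × 71 + 1, so there are 71 full weeks plus 1 extra day.
Each full week contributes one Friday: 71 so far.
The 1 extra day is Mon — none qualify.
Total: 71 + 0 = 71.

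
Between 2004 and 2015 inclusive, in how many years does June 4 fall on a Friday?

2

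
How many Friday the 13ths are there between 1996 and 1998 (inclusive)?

Friday-the-13ths by year:
1996: Sep, Dec
1997: Jun
1998: Feb, Mar, Nov

6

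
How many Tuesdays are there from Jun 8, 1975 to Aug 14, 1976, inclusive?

62

Jun 8, 1975 is a Sunday.
The range spans 434 days (inclusive of both endpoints).
434 = 7 × 62, so the span is exactly 62 full weeks.
Each full week contributes one Tuesday: 62 so far.
Total: 62.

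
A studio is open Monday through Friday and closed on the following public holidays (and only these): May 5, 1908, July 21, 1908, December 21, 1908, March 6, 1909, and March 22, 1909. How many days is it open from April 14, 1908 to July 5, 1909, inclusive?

April 14, 1908 is a Tuesday.
From April 14, 1908 to July 5, 1909 is 448 days inclusive.
448 = 7 × 64, so the span is exactly 64 full weeks.
Each full week contributes 5 weekdays (Mon–Fri): 64 × 5 = 320.
Holidays: May 5, 1908 (Tue); July 21, 1908 (Tue); December 21, 1908 (Mon); March 6, 1909 (Sat); March 22, 1909 (Mon).
4 of the 5 holidays fall on weekdays; the rest are weekends and were already excluded.
Business days: 320 − 4 = 316.

316 business days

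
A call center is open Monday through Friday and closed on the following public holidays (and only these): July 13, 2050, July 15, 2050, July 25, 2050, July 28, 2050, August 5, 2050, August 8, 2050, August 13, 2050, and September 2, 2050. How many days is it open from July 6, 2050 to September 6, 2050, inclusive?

38 working days

July 6, 2050 is a Wednesday.
From July 6, 2050 to September 6, 2050 is 63 days inclusive.
63 = 7 × 9, so the span is exactly 9 full weeks.
Each full week contributes 5 weekdays (Mon–Fri): 9 × 5 = 45.
Holidays: July 13, 2050 (Wed); July 15, 2050 (Fri); July 25, 2050 (Mon); July 28, 2050 (Thu); August 5, 2050 (Fri); August 8, 2050 (Mon); August 13, 2050 (Sat); September 2, 2050 (Fri).
7 of the 8 holidays fall on weekdays; the rest are weekends and were already excluded.
Business days: 45 − 7 = 38.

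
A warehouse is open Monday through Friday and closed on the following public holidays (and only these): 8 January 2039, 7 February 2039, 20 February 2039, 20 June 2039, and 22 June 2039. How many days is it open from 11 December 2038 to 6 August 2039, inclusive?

11 December 2038 is a Saturday.
That's 239 days from start to end, counting both.
239 = 7 × 34 + 1, so there are 34 full weeks plus 1 extra day.
Each full week contributes 5 weekdays (Mon–Fri): 34 × 5 = 170.
The 1 extra day is Saturday — none qualify.
Total: 170 + 0 = 170.
Holidays: 8 January 2039 (Sat); 7 February 2039 (Mon); 20 February 2039 (Sun); 20 June 2039 (Mon); 22 June 2039 (Wed).
3 of the 5 holidays fall on weekdays; the rest are weekends and were already excluded.
Business days: 170 − 3 = 167.

167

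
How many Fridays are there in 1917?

52

1917-01-01 is a Monday.
That's 365 days from start to end, counting both.
365 = 7 × 52 + 1, so there are 52 full weeks plus 1 extra day.
Each full week contributes one Friday: 52 so far.
The 1 extra day is Monday — none qualify.
Total: 52 + 0 = 52.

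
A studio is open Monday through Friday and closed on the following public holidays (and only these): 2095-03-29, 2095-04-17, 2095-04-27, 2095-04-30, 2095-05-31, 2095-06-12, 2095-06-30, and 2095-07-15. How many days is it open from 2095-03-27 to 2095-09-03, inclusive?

110 business days

2095-03-27 is a Sunday.
The range spans 161 days (inclusive of both endpoints).
161 = 7 × 23, so the span is exactly 23 full weeks.
Each full week contributes 5 weekdays (Mon–Fri): 23 × 5 = 115.
Total: 115.
Holidays: 2095-03-29 (Tue); 2095-04-17 (Sun); 2095-04-27 (Wed); 2095-04-30 (Sat); 2095-05-31 (Tue); 2095-06-12 (Sun); 2095-06-30 (Thu); 2095-07-15 (Fri).
5 of the 8 holidays fall on weekdays; the rest are weekends and were already excluded.
Business days: 115 − 5 = 110.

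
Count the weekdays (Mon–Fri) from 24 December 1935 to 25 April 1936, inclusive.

89

24 December 1935 is a Tuesday.
From 24 December 1935 to 25 April 1936 is 124 days inclusive.
124 = 7 × 17 + 5, so there are 17 full weeks plus 5 extra days.
Each full week contributes 5 weekdays (Mon–Fri): 17 × 5 = 85.
The 5 extra days are Tuesday, Wednesday, Thursday, Friday, Saturday — 4 of them qualify.
Total: 85 + 4 = 89.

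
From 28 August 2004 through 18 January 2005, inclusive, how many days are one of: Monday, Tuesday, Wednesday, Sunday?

83

28 August 2004 is a Saturday.
That's 144 days from start to end, counting both.
144 = 7 × 20 + 4, so there are 20 full weeks plus 4 extra days.
Each full week contributes 4 days from the set (Mon, Tue, Wed, Sun): 20 × 4 = 80.
The 4 extra days are Saturday, Sunday, Monday, Tuesday — 3 of them qualify.
Total: 80 + 3 = 83.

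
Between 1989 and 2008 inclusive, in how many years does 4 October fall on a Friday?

Day of week of October 4 in each year:
1989: Wed, 1990: Thu, 1991: Fri ✓, 1992: Sun, 1993: Mon, 1994: Tue, 1995: Wed, 1996: Fri ✓, 1997: Sat, 1998: Sun, 1999: Mon, 2000: Wed, 2001: Thu, 2002: Fri ✓, 2003: Sat, 2004: Mon, 2005: Tue, 2006: Wed, 2007: Thu, 2008: Sat
Fridays: 1991, 1996, 2002.

3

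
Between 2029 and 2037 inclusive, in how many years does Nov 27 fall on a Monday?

1

Day of week of November 27 in each year:
2029: Tue, 2030: Wed, 2031: Thu, 2032: Sat, 2033: Sun, 2034: Mon ✓, 2035: Tue, 2036: Thu, 2037: Fri
Mondays: 2034.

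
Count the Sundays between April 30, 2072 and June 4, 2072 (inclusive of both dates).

5

April 30, 2072 is a Saturday.
From April 30, 2072 to June 4, 2072 is 36 days inclusive.
36 = 7 × 5 + 1, so there are 5 full weeks plus 1 extra day.
Each full week contributes one Sunday: 5 so far.
The 1 extra day is Sat — none qualify.
Total: 5 + 0 = 5.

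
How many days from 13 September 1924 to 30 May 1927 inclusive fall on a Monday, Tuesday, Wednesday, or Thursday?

565

13 September 1924 is a Saturday.
From 13 September 1924 to 30 May 1927 is 990 days inclusive.
990 = 7 × 141 + 3, so there are 141 full weeks plus 3 extra days.
Each full week contributes 4 days from the set (Mon, Tue, Wed, Thu): 141 × 4 = 564.
The 3 extra days are Saturday, Sunday, Monday — 1 of them qualifies.
Total: 564 + 1 = 565.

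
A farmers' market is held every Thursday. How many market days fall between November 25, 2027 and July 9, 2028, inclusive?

November 25, 2027 is a Thursday.
From November 25, 2027 to July 9, 2028 is 228 days inclusive.
228 = 7 × 32 + 4, so there are 32 full weeks plus 4 extra days.
Each full week contributes one Thursday: 32 so far.
The 4 extra days are Thu, Fri, Sat, Sun — 1 of them qualifies.
Total: 32 + 1 = 33.

33 Thursdays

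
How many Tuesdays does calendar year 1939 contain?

1 January 1939 is a Sunday.
The range spans 365 days (inclusive of both endpoints).
365 = 7 × 52 + 1, so there are 52 full weeks plus 1 extra day.
Each full week contributes one Tuesday: 52 so far.
The 1 extra day is Sun — none qualify.
Total: 52 + 0 = 52.

52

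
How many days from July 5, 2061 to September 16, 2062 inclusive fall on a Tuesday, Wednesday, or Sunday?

188

July 5, 2061 is a Tuesday.
From July 5, 2061 to September 16, 2062 is 439 days inclusive.
439 = 7 × 62 + 5, so there are 62 full weeks plus 5 extra days.
Each full week contributes 3 days from the set (Tue, Wed, Sun): 62 × 3 = 186.
The 5 extra days are Tue, Wed, Thu, Fri, Sat — 2 of them qualify.
Total: 186 + 2 = 188.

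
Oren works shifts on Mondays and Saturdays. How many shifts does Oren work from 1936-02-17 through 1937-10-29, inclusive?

177

1936-02-17 is a Monday.
From 1936-02-17 to 1937-10-29 is 621 days inclusive.
621 = 7 × 88 + 5, so there are 88 full weeks plus 5 extra days.
Each full week contributes 2 days from the set (Mon, Sat): 88 × 2 = 176.
The 5 extra days are Mon, Tue, Wed, Thu, Fri — 1 of them qualifies.
Total: 176 + 1 = 177.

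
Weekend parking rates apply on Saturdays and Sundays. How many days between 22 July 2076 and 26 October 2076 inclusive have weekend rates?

22 July 2076 is a Wednesday.
From 22 July 2076 to 26 October 2076 is 97 days inclusive.
97 = 7 × 13 + 6, so there are 13 full weeks plus 6 extra days.
Each full week contributes 2 weekend days (Sat, Sun): 13 × 2 = 26.
The 6 extra days are Wednesday, Thursday, Friday, Saturday, Sunday, Monday — 2 of them qualify.
Total: 26 + 2 = 28.

28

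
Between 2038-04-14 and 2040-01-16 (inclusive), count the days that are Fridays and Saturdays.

2038-04-14 is a Wednesday.
That's 643 days from start to end, counting both.
643 = 7 × 91 + 6, so there are 91 full weeks plus 6 extra days.
Each full week contributes 2 days from the set (Fri, Sat): 91 × 2 = 182.
The 6 extra days are Wed, Thu, Fri, Sat, Sun, Mon — 2 of them qualify.
Total: 182 + 2 = 184.

184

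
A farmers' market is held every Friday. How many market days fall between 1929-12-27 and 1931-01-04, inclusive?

54 Fridays

1929-12-27 is a Friday.
From 1929-12-27 to 1931-01-04 is 374 days inclusive.
374 = 7 × 53 + 3, so there are 53 full weeks plus 3 extra days.
Each full week contributes one Friday: 53 so far.
The 3 extra days are Fri, Sat, Sun — 1 of them qualifies.
Total: 53 + 1 = 54.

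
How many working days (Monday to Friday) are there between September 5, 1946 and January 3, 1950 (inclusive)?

September 5, 1946 is a Thursday.
From September 5, 1946 to January 3, 1950 is 1217 days inclusive.
1217 = 7 × 173 + 6, so there are 173 full weeks plus 6 extra days.
Each full week contributes 5 weekdays (Mon–Fri): 173 × 5 = 865.
The 6 extra days are Thu, Fri, Sat, Sun, Mon, Tue — 4 of them qualify.
Total: 865 + 4 = 869.

869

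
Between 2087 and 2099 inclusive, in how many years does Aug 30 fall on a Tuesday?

Day of week of August 30 in each year:
2087: Sat, 2088: Mon, 2089: Tue ✓, 2090: Wed, 2091: Thu, 2092: Sat, 2093: Sun, 2094: Mon, 2095: Tue ✓, 2096: Thu, 2097: Fri, 2098: Sat, 2099: Sun
Tuesdays: 2089, 2095.

2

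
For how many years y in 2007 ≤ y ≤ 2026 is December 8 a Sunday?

Day of week of December 8 in each year:
2007: Sat, 2008: Mon, 2009: Tue, 2010: Wed, 2011: Thu, 2012: Sat, 2013: Sun ✓, 2014: Mon, 2015: Tue, 2016: Thu, 2017: Fri, 2018: Sat, 2019: Sun ✓, 2020: Tue, 2021: Wed, 2022: Thu, 2023: Fri, 2024: Sun ✓, 2025: Mon, 2026: Tue
Sundays: 2013, 2019, 2024.

3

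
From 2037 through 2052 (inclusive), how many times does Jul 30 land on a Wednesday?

1

Day of week of July 30 in each year:
2037: Thu, 2038: Fri, 2039: Sat, 2040: Mon, 2041: Tue, 2042: Wed ✓, 2043: Thu, 2044: Sat, 2045: Sun, 2046: Mon, 2047: Tue, 2048: Thu, 2049: Fri, 2050: Sat, 2051: Sun, 2052: Tue
Wednesdays: 2042.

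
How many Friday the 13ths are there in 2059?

The 13th falls on a Friday when the month's 13th has weekday Fri.
Jan 13 is Mon; Feb 13 is Thu; Mar 13 is Thu; Apr 13 is Sun; May 13 is Tue; Jun 13 is Fri ✓; Jul 13 is Sun; Aug 13 is Wed; Sep 13 is Sat; Oct 13 is Mon; Nov 13 is Thu; Dec 13 is Sat.
Friday the 13ths: Jun.

1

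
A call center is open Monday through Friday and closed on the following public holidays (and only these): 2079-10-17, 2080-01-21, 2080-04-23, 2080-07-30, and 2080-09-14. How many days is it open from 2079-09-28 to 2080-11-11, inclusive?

2079-09-28 is a Thursday.
That's 411 days from start to end, counting both.
411 = 7 × 58 + 5, so there are 58 full weeks plus 5 extra days.
Each full week contributes 5 weekdays (Mon–Fri): 58 × 5 = 290.
The 5 extra days are Thu, Fri, Sat, Sun, Mon — 3 of them qualify.
Total: 290 + 3 = 293.
Holidays: 2079-10-17 (Tue); 2080-01-21 (Sun); 2080-04-23 (Tue); 2080-07-30 (Tue); 2080-09-14 (Sat).
3 of the 5 holidays fall on weekdays; the rest are weekends and were already excluded.
Business days: 293 − 3 = 290.

290 working days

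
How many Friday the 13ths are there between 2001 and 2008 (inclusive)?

Friday-the-13ths by year:
2001: Apr, Jul
2002: Sep, Dec
2003: Jun
2004: Feb, Aug
2005: May
2006: Jan, Oct
2007: Apr, Jul
2008: Jun

13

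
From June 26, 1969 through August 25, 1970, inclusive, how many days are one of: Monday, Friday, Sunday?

June 26, 1969 is a Thursday.
From June 26, 1969 to August 25, 1970 is 426 days inclusive.
426 = 7 × 60 + 6, so there are 60 full weeks plus 6 extra days.
Each full week contributes 3 days from the set (Mon, Fri, Sun): 60 × 3 = 180.
The 6 extra days are Thursday, Friday, Saturday, Sunday, Monday, Tuesday — 3 of them qualify.
Total: 180 + 3 = 183.

183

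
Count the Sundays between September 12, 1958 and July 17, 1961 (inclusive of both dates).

September 12, 1958 is a Friday.
The range spans 1040 days (inclusive of both endpoints).
1040 = 7 × 148 + 4, so there are 148 full weeks plus 4 extra days.
Each full week contributes one Sunday: 148 so far.
The 4 extra days are Friday, Saturday, Sunday, Monday — 1 of them qualifies.
Total: 148 + 1 = 149.

149 Sundays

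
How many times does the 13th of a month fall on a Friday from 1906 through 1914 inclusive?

Friday-the-13ths by year:
1906: Apr, Jul
1907: Sep, Dec
1908: Mar, Nov
1909: Aug
1910: May
1911: Jan, Oct
1912: Sep, Dec
1913: Jun
1914: Feb, Mar, Nov

16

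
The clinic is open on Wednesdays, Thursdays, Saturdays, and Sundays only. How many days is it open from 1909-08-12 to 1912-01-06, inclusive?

502

1909-08-12 is a Thursday.
That's 878 days from start to end, counting both.
878 = 7 × 125 + 3, so there are 125 full weeks plus 3 extra days.
Each full week contributes 4 days from the set (Wed, Thu, Sat, Sun): 125 × 4 = 500.
The 3 extra days are Thu, Fri, Sat — 2 of them qualify.
Total: 500 + 2 = 502.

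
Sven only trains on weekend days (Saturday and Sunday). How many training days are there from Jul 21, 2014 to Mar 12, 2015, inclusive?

66

Jul 21, 2014 is a Monday.
That's 235 days from start to end, counting both.
235 = 7 × 33 + 4, so there are 33 full weeks plus 4 extra days.
Each full week contributes 2 weekend days (Sat, Sun): 33 × 2 = 66.
The 4 extra days are Mon, Tue, Wed, Thu — none qualify.
Total: 66 + 0 = 66.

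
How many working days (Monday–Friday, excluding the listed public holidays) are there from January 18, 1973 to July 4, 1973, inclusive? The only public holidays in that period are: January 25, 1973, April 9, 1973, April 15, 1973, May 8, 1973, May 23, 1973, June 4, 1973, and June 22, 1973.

114 working days

January 18, 1973 is a Thursday.
That's 168 days from start to end, counting both.
168 = 7 × 24, so the span is exactly 24 full weeks.
Each full week contributes 5 weekdays (Mon–Fri): 24 × 5 = 120.
Holidays: January 25, 1973 (Thu); April 9, 1973 (Mon); April 15, 1973 (Sun); May 8, 1973 (Tue); May 23, 1973 (Wed); June 4, 1973 (Mon); June 22, 1973 (Fri).
6 of the 7 holidays fall on weekdays; the rest are weekends and were already excluded.
Business days: 120 − 6 = 114.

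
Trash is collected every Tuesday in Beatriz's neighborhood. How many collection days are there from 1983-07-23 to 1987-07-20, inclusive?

1983-07-23 is a Saturday.
From 1983-07-23 to 1987-07-20 is 1459 days inclusive.
1459 = 7 × 208 + 3, so there are 208 full weeks plus 3 extra days.
Each full week contributes one Tuesday: 208 so far.
The 3 extra days are Sat, Sun, Mon — none qualify.
Total: 208 + 0 = 208.

208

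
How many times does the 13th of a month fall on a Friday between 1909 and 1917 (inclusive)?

14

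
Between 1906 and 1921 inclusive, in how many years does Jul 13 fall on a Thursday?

Day of week of July 13 in each year:
1906: Fri, 1907: Sat, 1908: Mon, 1909: Tue, 1910: Wed, 1911: Thu ✓, 1912: Sat, 1913: Sun, 1914: Mon, 1915: Tue, 1916: Thu ✓, 1917: Fri, 1918: Sat, 1919: Sun, 1920: Tue, 1921: Wed
Thursdays: 1911, 1916.

2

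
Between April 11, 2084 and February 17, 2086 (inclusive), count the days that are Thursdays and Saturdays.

April 11, 2084 is a Tuesday.
That's 678 days from start to end, counting both.
678 = 7 × 96 + 6, so there are 96 full weeks plus 6 extra days.
Each full week contributes 2 days from the set (Thu, Sat): 96 × 2 = 192.
The 6 extra days are Tuesday, Wednesday, Thursday, Friday, Saturday, Sunday — 2 of them qualify.
Total: 192 + 2 = 194.

194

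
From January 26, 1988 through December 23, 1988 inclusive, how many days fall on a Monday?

January 26, 1988 is a Tuesday.
From January 26, 1988 to December 23, 1988 is 333 days inclusive.
333 = 7 × 47 + 4, so there are 47 full weeks plus 4 extra days.
Each full week contributes one Monday: 47 so far.
The 4 extra days are Tuesday, Wednesday, Thursday, Friday — none qualify.
Total: 47 + 0 = 47.

47 Mondays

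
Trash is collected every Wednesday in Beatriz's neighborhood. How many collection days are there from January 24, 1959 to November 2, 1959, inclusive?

40 Wednesdays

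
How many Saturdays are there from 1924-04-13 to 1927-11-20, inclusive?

188

1924-04-13 is a Sunday.
The range spans 1317 days (inclusive of both endpoints).
1317 = 7 × 188 + 1, so there are 188 full weeks plus 1 extra day.
Each full week contributes one Saturday: 188 so far.
The 1 extra day is Sunday — none qualify.
Total: 188 + 0 = 188.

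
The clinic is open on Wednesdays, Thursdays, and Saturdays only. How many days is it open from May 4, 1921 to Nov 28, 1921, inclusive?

May 4, 1921 is a Wednesday.
The range spans 209 days (inclusive of both endpoints).
209 = 7 × 29 + 6, so there are 29 full weeks plus 6 extra days.
Each full week contributes 3 days from the set (Wed, Thu, Sat): 29 × 3 = 87.
The 6 extra days are Wednesday, Thursday, Friday, Saturday, Sunday, Monday — 3 of them qualify.
Total: 87 + 3 = 90.

90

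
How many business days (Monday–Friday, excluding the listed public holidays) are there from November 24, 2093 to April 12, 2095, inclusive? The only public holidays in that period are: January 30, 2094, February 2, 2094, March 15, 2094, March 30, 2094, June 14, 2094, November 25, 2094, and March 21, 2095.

355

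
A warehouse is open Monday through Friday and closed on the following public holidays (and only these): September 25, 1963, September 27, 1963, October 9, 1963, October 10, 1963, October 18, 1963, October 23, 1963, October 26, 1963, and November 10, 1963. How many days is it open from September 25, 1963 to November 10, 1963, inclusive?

September 25, 1963 is a Wednesday.
From September 25, 1963 to November 10, 1963 is 47 days inclusive.
47 = 7 × 6 + 5, so there are 6 full weeks plus 5 extra days.
Each full week contributes 5 weekdays (Mon–Fri): 6 × 5 = 30.
The 5 extra days are Wed, Thu, Fri, Sat, Sun — 3 of them qualify.
Total: 30 + 3 = 33.
Holidays: September 25, 1963 (Wed); September 27, 1963 (Fri); October 9, 1963 (Wed); October 10, 1963 (Thu); October 18, 1963 (Fri); October 23, 1963 (Wed); October 26, 1963 (Sat); November 10, 1963 (Sun).
6 of the 8 holidays fall on weekdays; the rest are weekends and were already excluded.
Business days: 33 − 6 = 27.

27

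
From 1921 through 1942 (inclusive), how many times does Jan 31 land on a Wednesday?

Day of week of January 31 in each year:
1921: Mon, 1922: Tue, 1923: Wed ✓, 1924: Thu, 1925: Sat, 1926: Sun, 1927: Mon, 1928: Tue, 1929: Thu, 1930: Fri, 1931: Sat, 1932: Sun, 1933: Tue, 1934: Wed ✓, 1935: Thu, 1936: Fri, 1937: Sun, 1938: Mon, 1939: Tue, 1940: Wed ✓, 1941: Fri, 1942: Sat
Wednesdays: 1923, 1934, 1940.

3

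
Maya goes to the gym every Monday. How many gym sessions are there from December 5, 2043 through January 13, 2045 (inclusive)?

December 5, 2043 is a Saturday.
That's 406 days from start to end, counting both.
406 = 7 × 58, so the span is exactly 58 full weeks.
Each full week contributes one Monday: 58 so far.

58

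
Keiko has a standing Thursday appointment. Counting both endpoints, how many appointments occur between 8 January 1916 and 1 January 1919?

8 January 1916 is a Saturday.
That's 1090 days from start to end, counting both.
1090 = 7 × 155 + 5, so there are 155 full weeks plus 5 extra days.
Each full week contributes one Thursday: 155 so far.
The 5 extra days are Sat, Sun, Mon, Tue, Wed — none qualify.
Total: 155 + 0 = 155.

155 Thursdays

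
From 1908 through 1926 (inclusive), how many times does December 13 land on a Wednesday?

3

Day of week of December 13 in each year:
1908: Sun, 1909: Mon, 1910: Tue, 1911: Wed ✓, 1912: Fri, 1913: Sat, 1914: Sun, 1915: Mon, 1916: Wed ✓, 1917: Thu, 1918: Fri, 1919: Sat, 1920: Mon, 1921: Tue, 1922: Wed ✓, 1923: Thu, 1924: Sat, 1925: Sun, 1926: Mon
Wednesdays: 1911, 1916, 1922.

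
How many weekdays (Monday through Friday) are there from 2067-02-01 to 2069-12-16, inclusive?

750 weekdays

2067-02-01 is a Tuesday.
The range spans 1050 days (inclusive of both endpoints).
1050 = 7 × 150, so the span is exactly 150 full weeks.
Each full week contributes 5 weekdays (Mon–Fri): 150 × 5 = 750.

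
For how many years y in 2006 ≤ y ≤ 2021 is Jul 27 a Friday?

Day of week of July 27 in each year:
2006: Thu, 2007: Fri ✓, 2008: Sun, 2009: Mon, 2010: Tue, 2011: Wed, 2012: Fri ✓, 2013: Sat, 2014: Sun, 2015: Mon, 2016: Wed, 2017: Thu, 2018: Fri ✓, 2019: Sat, 2020: Mon, 2021: Tue
Fridays: 2007, 2012, 2018.

3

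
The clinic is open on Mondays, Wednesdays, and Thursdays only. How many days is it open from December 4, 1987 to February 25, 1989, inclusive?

192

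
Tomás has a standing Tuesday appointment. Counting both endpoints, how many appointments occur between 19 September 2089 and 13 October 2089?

4

19 September 2089 is a Monday.
The range spans 25 days (inclusive of both endpoints).
25 = 7 × 3 + 4, so there are 3 full weeks plus 4 extra days.
Each full week contributes one Tuesday: 3 so far.
The 4 extra days are Mon, Tue, Wed, Thu — 1 of them qualifies.
Total: 3 + 1 = 4.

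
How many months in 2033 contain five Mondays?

A month has five Mondays exactly when Monday falls within its first (length − 28) days.
Jan: 31 days, starts Sat → 5 of Sat, Sun, Mon ✓
Feb: 28 days, starts Tue → 5 of (none)
Mar: 31 days, starts Tue → 5 of Tue, Wed, Thu
Apr: 30 days, starts Fri → 5 of Fri, Sat
May: 31 days, starts Sun → 5 of Sun, Mon, Tue ✓
Jun: 30 days, starts Wed → 5 of Wed, Thu
Jul: 31 days, starts Fri → 5 of Fri, Sat, Sun
Aug: 31 days, starts Mon → 5 of Mon, Tue, Wed ✓
Sep: 30 days, starts Thu → 5 of Thu, Fri
Oct: 31 days, starts Sat → 5 of Sat, Sun, Mon ✓
Nov: 30 days, starts Tue → 5 of Tue, Wed
Dec: 31 days, starts Thu → 5 of Thu, Fri, Sat
Months with five Mondays: Jan, May, Aug, Oct.

4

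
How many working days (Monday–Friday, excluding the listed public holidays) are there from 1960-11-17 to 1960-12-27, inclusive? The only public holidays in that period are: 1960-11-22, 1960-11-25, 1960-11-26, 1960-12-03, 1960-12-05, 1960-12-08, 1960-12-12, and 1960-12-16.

23 working days

1960-11-17 is a Thursday.
That's 41 days from start to end, counting both.
41 = 7 × 5 + 6, so there are 5 full weeks plus 6 extra days.
Each full week contributes 5 weekdays (Mon–Fri): 5 × 5 = 25.
The 6 extra days are Thu, Fri, Sat, Sun, Mon, Tue — 4 of them qualify.
Total: 25 + 4 = 29.
Holidays: 1960-11-22 (Tue); 1960-11-25 (Fri); 1960-11-26 (Sat); 1960-12-03 (Sat); 1960-12-05 (Mon); 1960-12-08 (Thu); 1960-12-12 (Mon); 1960-12-16 (Fri).
6 of the 8 holidays fall on weekdays; the rest are weekends and were already excluded.
Business days: 29 − 6 = 23.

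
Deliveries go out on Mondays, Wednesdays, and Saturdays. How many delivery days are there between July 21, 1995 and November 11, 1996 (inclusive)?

July 21, 1995 is a Friday.
That's 480 days from start to end, counting both.
480 = 7 × 68 + 4, so there are 68 full weeks plus 4 extra days.
Each full week contributes 3 days from the set (Mon, Wed, Sat): 68 × 3 = 204.
The 4 extra days are Friday, Saturday, Sunday, Monday — 2 of them qualify.
Total: 204 + 2 = 206.

206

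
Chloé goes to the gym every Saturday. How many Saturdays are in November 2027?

1 November 2027 is a Monday.
From 1 November 2027 to 30 November 2027 is 30 days inclusive.
30 = 7 × 4 + 2, so there are 4 full weeks plus 2 extra days.
Each full week contributes one Saturday: 4 so far.
The 2 extra days are Mon, Tue — none qualify.
Total: 4 + 0 = 4.

4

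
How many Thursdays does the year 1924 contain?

52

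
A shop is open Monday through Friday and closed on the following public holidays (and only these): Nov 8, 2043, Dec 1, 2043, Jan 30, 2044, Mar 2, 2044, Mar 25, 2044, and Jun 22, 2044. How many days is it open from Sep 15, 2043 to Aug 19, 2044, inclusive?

Sep 15, 2043 is a Tuesday.
That's 340 days from start to end, counting both.
340 = 7 × 48 + 4, so there are 48 full weeks plus 4 extra days.
Each full week contributes 5 weekdays (Mon–Fri): 48 × 5 = 240.
The 4 extra days are Tue, Wed, Thu, Fri — 4 of them qualify.
Total: 240 + 4 = 244.
Holidays: Nov 8, 2043 (Sun); Dec 1, 2043 (Tue); Jan 30, 2044 (Sat); Mar 2, 2044 (Wed); Mar 25, 2044 (Fri); Jun 22, 2044 (Wed).
4 of the 6 holidays fall on weekdays; the rest are weekends and were already excluded.
Business days: 244 − 4 = 240.

240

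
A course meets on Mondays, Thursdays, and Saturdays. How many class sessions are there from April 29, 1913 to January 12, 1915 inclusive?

267

April 29, 1913 is a Tuesday.
That's 624 days from start to end, counting both.
624 = 7 × 89 + 1, so there are 89 full weeks plus 1 extra day.
Each full week contributes 3 days from the set (Mon, Thu, Sat): 89 × 3 = 267.
The 1 extra day is Tue — none qualify.
Total: 267 + 0 = 267.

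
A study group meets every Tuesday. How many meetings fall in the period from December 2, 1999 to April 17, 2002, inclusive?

December 2, 1999 is a Thursday.
That's 868 days from start to end, counting both.
868 = 7 × 124, so the span is exactly 124 full weeks.
Each full week contributes one Tuesday: 124 so far.

124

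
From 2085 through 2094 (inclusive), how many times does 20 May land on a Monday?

Day of week of May 20 in each year:
2085: Sun, 2086: Mon ✓, 2087: Tue, 2088: Thu, 2089: Fri, 2090: Sat, 2091: Sun, 2092: Tue, 2093: Wed, 2094: Thu
Mondays: 2086.

1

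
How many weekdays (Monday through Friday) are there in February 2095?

20 weekdays

2095-02-01 is a Tuesday.
From 2095-02-01 to 2095-02-28 is 28 days inclusive.
28 = 7 × 4, so the span is exactly 4 full weeks.
Each full week contributes 5 weekdays (Mon–Fri): 4 × 5 = 20.
Total: 20.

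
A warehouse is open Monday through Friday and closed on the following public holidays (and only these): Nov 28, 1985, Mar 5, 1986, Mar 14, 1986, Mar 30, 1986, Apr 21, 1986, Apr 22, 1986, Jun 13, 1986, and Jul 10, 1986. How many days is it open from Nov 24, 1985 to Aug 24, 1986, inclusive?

188 working days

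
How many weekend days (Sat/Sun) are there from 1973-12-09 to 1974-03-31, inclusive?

1973-12-09 is a Sunday.
That's 113 days from start to end, counting both.
113 = 7 × 16 + 1, so there are 16 full weeks plus 1 extra day.
Each full week contributes 2 weekend days (Sat, Sun): 16 × 2 = 32.
The 1 extra day is Sunday — 1 of them qualifies.
Total: 32 + 1 = 33.

33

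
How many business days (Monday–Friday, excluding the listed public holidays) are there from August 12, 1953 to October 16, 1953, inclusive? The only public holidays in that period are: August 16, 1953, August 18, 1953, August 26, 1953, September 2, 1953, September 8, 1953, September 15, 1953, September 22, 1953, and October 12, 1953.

August 12, 1953 is a Wednesday.
That's 66 days from start to end, counting both.
66 = 7 × 9 + 3, so there are 9 full weeks plus 3 extra days.
Each full week contributes 5 weekdays (Mon–Fri): 9 × 5 = 45.
The 3 extra days are Wed, Thu, Fri — 3 of them qualify.
Total: 45 + 3 = 48.
Holidays: August 16, 1953 (Sun); August 18, 1953 (Tue); August 26, 1953 (Wed); September 2, 1953 (Wed); September 8, 1953 (Tue); September 15, 1953 (Tue); September 22, 1953 (Tue); October 12, 1953 (Mon).
7 of the 8 holidays fall on weekdays; the rest are weekends and were already excluded.
Business days: 48 − 7 = 41.

41 business days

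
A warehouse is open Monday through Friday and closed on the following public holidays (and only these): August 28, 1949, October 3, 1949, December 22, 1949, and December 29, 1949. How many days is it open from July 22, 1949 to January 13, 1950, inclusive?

123 business days

July 22, 1949 is a Friday.
That's 176 days from start to end, counting both.
176 = 7 × 25 + 1, so there are 25 full weeks plus 1 extra day.
Each full week contributes 5 weekdays (Mon–Fri): 25 × 5 = 125.
The 1 extra day is Fri — 1 of them qualifies.
Total: 125 + 1 = 126.
Holidays: August 28, 1949 (Sun); October 3, 1949 (Mon); December 22, 1949 (Thu); December 29, 1949 (Thu).
3 of the 4 holidays fall on weekdays; the rest are weekends and were already excluded.
Business days: 126 − 3 = 123.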